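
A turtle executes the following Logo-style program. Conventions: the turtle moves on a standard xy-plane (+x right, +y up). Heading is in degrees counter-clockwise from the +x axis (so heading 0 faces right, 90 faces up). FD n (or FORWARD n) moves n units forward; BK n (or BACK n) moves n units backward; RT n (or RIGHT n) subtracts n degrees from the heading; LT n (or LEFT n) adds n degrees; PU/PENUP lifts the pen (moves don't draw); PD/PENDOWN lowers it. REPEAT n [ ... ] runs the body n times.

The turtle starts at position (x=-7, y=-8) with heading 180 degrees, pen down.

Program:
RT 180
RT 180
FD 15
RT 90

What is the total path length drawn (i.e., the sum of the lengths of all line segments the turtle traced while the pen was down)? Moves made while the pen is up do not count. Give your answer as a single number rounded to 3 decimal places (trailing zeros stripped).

Answer: 15

Derivation:
Executing turtle program step by step:
Start: pos=(-7,-8), heading=180, pen down
RT 180: heading 180 -> 0
RT 180: heading 0 -> 180
FD 15: (-7,-8) -> (-22,-8) [heading=180, draw]
RT 90: heading 180 -> 90
Final: pos=(-22,-8), heading=90, 1 segment(s) drawn

Segment lengths:
  seg 1: (-7,-8) -> (-22,-8), length = 15
Total = 15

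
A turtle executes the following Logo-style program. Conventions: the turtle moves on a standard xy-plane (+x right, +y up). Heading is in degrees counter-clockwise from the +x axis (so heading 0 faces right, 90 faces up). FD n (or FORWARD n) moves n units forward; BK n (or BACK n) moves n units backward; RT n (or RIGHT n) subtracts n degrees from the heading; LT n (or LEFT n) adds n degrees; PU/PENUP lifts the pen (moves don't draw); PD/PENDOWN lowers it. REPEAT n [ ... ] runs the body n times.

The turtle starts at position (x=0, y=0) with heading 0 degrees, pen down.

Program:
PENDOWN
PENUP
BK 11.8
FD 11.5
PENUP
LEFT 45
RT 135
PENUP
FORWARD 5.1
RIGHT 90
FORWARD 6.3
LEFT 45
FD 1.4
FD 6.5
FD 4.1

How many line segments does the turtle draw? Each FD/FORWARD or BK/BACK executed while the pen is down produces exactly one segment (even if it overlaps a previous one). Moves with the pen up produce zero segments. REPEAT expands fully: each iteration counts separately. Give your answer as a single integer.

Executing turtle program step by step:
Start: pos=(0,0), heading=0, pen down
PD: pen down
PU: pen up
BK 11.8: (0,0) -> (-11.8,0) [heading=0, move]
FD 11.5: (-11.8,0) -> (-0.3,0) [heading=0, move]
PU: pen up
LT 45: heading 0 -> 45
RT 135: heading 45 -> 270
PU: pen up
FD 5.1: (-0.3,0) -> (-0.3,-5.1) [heading=270, move]
RT 90: heading 270 -> 180
FD 6.3: (-0.3,-5.1) -> (-6.6,-5.1) [heading=180, move]
LT 45: heading 180 -> 225
FD 1.4: (-6.6,-5.1) -> (-7.59,-6.09) [heading=225, move]
FD 6.5: (-7.59,-6.09) -> (-12.186,-10.686) [heading=225, move]
FD 4.1: (-12.186,-10.686) -> (-15.085,-13.585) [heading=225, move]
Final: pos=(-15.085,-13.585), heading=225, 0 segment(s) drawn
Segments drawn: 0

Answer: 0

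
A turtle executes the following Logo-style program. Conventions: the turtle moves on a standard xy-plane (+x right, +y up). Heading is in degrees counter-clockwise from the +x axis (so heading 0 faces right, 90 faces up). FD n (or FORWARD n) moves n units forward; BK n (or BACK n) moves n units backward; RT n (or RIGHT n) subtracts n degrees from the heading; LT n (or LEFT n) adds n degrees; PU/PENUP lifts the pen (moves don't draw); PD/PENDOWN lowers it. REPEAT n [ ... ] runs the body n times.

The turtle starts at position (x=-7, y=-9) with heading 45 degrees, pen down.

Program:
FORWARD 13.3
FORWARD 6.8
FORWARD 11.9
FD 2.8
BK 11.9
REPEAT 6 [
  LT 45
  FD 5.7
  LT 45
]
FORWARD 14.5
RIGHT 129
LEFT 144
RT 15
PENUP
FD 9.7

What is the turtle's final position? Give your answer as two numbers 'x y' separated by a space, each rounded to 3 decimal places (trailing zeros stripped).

Executing turtle program step by step:
Start: pos=(-7,-9), heading=45, pen down
FD 13.3: (-7,-9) -> (2.405,0.405) [heading=45, draw]
FD 6.8: (2.405,0.405) -> (7.213,5.213) [heading=45, draw]
FD 11.9: (7.213,5.213) -> (15.627,13.627) [heading=45, draw]
FD 2.8: (15.627,13.627) -> (17.607,15.607) [heading=45, draw]
BK 11.9: (17.607,15.607) -> (9.193,7.193) [heading=45, draw]
REPEAT 6 [
  -- iteration 1/6 --
  LT 45: heading 45 -> 90
  FD 5.7: (9.193,7.193) -> (9.193,12.893) [heading=90, draw]
  LT 45: heading 90 -> 135
  -- iteration 2/6 --
  LT 45: heading 135 -> 180
  FD 5.7: (9.193,12.893) -> (3.493,12.893) [heading=180, draw]
  LT 45: heading 180 -> 225
  -- iteration 3/6 --
  LT 45: heading 225 -> 270
  FD 5.7: (3.493,12.893) -> (3.493,7.193) [heading=270, draw]
  LT 45: heading 270 -> 315
  -- iteration 4/6 --
  LT 45: heading 315 -> 0
  FD 5.7: (3.493,7.193) -> (9.193,7.193) [heading=0, draw]
  LT 45: heading 0 -> 45
  -- iteration 5/6 --
  LT 45: heading 45 -> 90
  FD 5.7: (9.193,7.193) -> (9.193,12.893) [heading=90, draw]
  LT 45: heading 90 -> 135
  -- iteration 6/6 --
  LT 45: heading 135 -> 180
  FD 5.7: (9.193,12.893) -> (3.493,12.893) [heading=180, draw]
  LT 45: heading 180 -> 225
]
FD 14.5: (3.493,12.893) -> (-6.76,2.64) [heading=225, draw]
RT 129: heading 225 -> 96
LT 144: heading 96 -> 240
RT 15: heading 240 -> 225
PU: pen up
FD 9.7: (-6.76,2.64) -> (-13.619,-4.219) [heading=225, move]
Final: pos=(-13.619,-4.219), heading=225, 12 segment(s) drawn

Answer: -13.619 -4.219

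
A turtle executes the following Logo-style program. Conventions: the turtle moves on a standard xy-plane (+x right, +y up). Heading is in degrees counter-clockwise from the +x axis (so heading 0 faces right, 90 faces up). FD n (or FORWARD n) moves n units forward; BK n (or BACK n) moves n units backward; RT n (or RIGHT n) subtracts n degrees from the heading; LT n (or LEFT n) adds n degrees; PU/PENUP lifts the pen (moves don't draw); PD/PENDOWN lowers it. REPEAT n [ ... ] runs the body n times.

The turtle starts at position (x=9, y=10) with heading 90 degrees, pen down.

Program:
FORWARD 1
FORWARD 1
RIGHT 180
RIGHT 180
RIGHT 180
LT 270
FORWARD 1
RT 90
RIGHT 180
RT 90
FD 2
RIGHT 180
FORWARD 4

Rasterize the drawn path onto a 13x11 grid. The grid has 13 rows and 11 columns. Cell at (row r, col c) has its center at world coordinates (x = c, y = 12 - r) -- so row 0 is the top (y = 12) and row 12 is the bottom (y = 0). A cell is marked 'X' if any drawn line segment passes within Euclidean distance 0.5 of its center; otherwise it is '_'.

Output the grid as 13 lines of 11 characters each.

Answer: ______XXXXX
_________X_
_________X_
___________
___________
___________
___________
___________
___________
___________
___________
___________
___________

Derivation:
Segment 0: (9,10) -> (9,11)
Segment 1: (9,11) -> (9,12)
Segment 2: (9,12) -> (8,12)
Segment 3: (8,12) -> (6,12)
Segment 4: (6,12) -> (10,12)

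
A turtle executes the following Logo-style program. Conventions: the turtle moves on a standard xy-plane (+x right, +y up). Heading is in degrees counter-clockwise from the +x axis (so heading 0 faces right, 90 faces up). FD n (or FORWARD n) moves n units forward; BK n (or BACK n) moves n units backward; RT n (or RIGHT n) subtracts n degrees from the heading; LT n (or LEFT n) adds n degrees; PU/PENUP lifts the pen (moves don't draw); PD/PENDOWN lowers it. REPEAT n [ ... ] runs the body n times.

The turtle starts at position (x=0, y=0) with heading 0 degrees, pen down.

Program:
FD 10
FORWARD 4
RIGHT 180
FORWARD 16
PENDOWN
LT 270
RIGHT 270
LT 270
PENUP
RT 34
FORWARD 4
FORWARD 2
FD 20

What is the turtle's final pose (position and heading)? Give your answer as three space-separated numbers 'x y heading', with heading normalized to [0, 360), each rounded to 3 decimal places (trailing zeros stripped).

Answer: 12.539 21.555 56

Derivation:
Executing turtle program step by step:
Start: pos=(0,0), heading=0, pen down
FD 10: (0,0) -> (10,0) [heading=0, draw]
FD 4: (10,0) -> (14,0) [heading=0, draw]
RT 180: heading 0 -> 180
FD 16: (14,0) -> (-2,0) [heading=180, draw]
PD: pen down
LT 270: heading 180 -> 90
RT 270: heading 90 -> 180
LT 270: heading 180 -> 90
PU: pen up
RT 34: heading 90 -> 56
FD 4: (-2,0) -> (0.237,3.316) [heading=56, move]
FD 2: (0.237,3.316) -> (1.355,4.974) [heading=56, move]
FD 20: (1.355,4.974) -> (12.539,21.555) [heading=56, move]
Final: pos=(12.539,21.555), heading=56, 3 segment(s) drawn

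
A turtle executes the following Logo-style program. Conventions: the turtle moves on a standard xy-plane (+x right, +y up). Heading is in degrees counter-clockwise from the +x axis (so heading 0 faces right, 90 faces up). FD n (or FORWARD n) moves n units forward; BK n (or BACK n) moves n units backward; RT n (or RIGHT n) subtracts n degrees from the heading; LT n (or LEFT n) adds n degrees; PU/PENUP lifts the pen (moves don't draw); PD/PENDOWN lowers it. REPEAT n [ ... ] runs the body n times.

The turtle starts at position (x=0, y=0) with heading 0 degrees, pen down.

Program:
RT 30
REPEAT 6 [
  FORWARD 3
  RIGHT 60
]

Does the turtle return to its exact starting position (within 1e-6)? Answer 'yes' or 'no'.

Executing turtle program step by step:
Start: pos=(0,0), heading=0, pen down
RT 30: heading 0 -> 330
REPEAT 6 [
  -- iteration 1/6 --
  FD 3: (0,0) -> (2.598,-1.5) [heading=330, draw]
  RT 60: heading 330 -> 270
  -- iteration 2/6 --
  FD 3: (2.598,-1.5) -> (2.598,-4.5) [heading=270, draw]
  RT 60: heading 270 -> 210
  -- iteration 3/6 --
  FD 3: (2.598,-4.5) -> (0,-6) [heading=210, draw]
  RT 60: heading 210 -> 150
  -- iteration 4/6 --
  FD 3: (0,-6) -> (-2.598,-4.5) [heading=150, draw]
  RT 60: heading 150 -> 90
  -- iteration 5/6 --
  FD 3: (-2.598,-4.5) -> (-2.598,-1.5) [heading=90, draw]
  RT 60: heading 90 -> 30
  -- iteration 6/6 --
  FD 3: (-2.598,-1.5) -> (0,0) [heading=30, draw]
  RT 60: heading 30 -> 330
]
Final: pos=(0,0), heading=330, 6 segment(s) drawn

Start position: (0, 0)
Final position: (0, 0)
Distance = 0; < 1e-6 -> CLOSED

Answer: yes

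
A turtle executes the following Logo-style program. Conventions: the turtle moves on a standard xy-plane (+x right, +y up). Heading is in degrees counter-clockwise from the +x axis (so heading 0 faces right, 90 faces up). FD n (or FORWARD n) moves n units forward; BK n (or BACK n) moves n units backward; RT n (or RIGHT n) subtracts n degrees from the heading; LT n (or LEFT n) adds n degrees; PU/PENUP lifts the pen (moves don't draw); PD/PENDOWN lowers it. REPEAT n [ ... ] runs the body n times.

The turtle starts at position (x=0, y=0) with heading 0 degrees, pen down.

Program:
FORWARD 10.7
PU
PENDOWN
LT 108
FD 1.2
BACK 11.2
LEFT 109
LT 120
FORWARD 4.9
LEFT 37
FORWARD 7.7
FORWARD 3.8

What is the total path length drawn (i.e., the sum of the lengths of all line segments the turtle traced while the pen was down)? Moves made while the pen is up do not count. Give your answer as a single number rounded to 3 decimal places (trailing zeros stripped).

Executing turtle program step by step:
Start: pos=(0,0), heading=0, pen down
FD 10.7: (0,0) -> (10.7,0) [heading=0, draw]
PU: pen up
PD: pen down
LT 108: heading 0 -> 108
FD 1.2: (10.7,0) -> (10.329,1.141) [heading=108, draw]
BK 11.2: (10.329,1.141) -> (13.79,-9.511) [heading=108, draw]
LT 109: heading 108 -> 217
LT 120: heading 217 -> 337
FD 4.9: (13.79,-9.511) -> (18.301,-11.425) [heading=337, draw]
LT 37: heading 337 -> 14
FD 7.7: (18.301,-11.425) -> (25.772,-9.562) [heading=14, draw]
FD 3.8: (25.772,-9.562) -> (29.459,-8.643) [heading=14, draw]
Final: pos=(29.459,-8.643), heading=14, 6 segment(s) drawn

Segment lengths:
  seg 1: (0,0) -> (10.7,0), length = 10.7
  seg 2: (10.7,0) -> (10.329,1.141), length = 1.2
  seg 3: (10.329,1.141) -> (13.79,-9.511), length = 11.2
  seg 4: (13.79,-9.511) -> (18.301,-11.425), length = 4.9
  seg 5: (18.301,-11.425) -> (25.772,-9.562), length = 7.7
  seg 6: (25.772,-9.562) -> (29.459,-8.643), length = 3.8
Total = 39.5

Answer: 39.5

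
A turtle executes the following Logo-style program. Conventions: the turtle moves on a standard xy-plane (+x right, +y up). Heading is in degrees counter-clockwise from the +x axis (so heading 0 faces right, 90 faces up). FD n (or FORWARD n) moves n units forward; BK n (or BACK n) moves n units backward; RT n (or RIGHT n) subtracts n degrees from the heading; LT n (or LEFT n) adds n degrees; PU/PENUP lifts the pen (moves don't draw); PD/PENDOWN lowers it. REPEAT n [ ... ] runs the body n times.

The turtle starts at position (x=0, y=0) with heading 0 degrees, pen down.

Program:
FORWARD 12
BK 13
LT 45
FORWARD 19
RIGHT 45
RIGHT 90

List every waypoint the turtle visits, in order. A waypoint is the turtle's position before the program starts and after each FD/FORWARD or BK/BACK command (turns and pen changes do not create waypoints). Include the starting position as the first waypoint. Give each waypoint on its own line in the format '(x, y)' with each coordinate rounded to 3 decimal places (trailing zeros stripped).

Answer: (0, 0)
(12, 0)
(-1, 0)
(12.435, 13.435)

Derivation:
Executing turtle program step by step:
Start: pos=(0,0), heading=0, pen down
FD 12: (0,0) -> (12,0) [heading=0, draw]
BK 13: (12,0) -> (-1,0) [heading=0, draw]
LT 45: heading 0 -> 45
FD 19: (-1,0) -> (12.435,13.435) [heading=45, draw]
RT 45: heading 45 -> 0
RT 90: heading 0 -> 270
Final: pos=(12.435,13.435), heading=270, 3 segment(s) drawn
Waypoints (4 total):
(0, 0)
(12, 0)
(-1, 0)
(12.435, 13.435)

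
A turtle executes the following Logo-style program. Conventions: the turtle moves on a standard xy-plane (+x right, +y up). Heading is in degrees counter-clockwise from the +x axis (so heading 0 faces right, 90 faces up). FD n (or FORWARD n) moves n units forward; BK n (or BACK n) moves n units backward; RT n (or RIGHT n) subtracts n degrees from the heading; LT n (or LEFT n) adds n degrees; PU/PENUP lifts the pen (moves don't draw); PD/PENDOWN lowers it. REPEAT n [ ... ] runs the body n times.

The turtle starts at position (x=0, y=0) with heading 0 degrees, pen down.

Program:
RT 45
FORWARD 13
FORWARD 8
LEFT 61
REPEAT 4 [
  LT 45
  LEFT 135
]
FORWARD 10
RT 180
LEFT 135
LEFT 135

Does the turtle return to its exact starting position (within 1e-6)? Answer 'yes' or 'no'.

Executing turtle program step by step:
Start: pos=(0,0), heading=0, pen down
RT 45: heading 0 -> 315
FD 13: (0,0) -> (9.192,-9.192) [heading=315, draw]
FD 8: (9.192,-9.192) -> (14.849,-14.849) [heading=315, draw]
LT 61: heading 315 -> 16
REPEAT 4 [
  -- iteration 1/4 --
  LT 45: heading 16 -> 61
  LT 135: heading 61 -> 196
  -- iteration 2/4 --
  LT 45: heading 196 -> 241
  LT 135: heading 241 -> 16
  -- iteration 3/4 --
  LT 45: heading 16 -> 61
  LT 135: heading 61 -> 196
  -- iteration 4/4 --
  LT 45: heading 196 -> 241
  LT 135: heading 241 -> 16
]
FD 10: (14.849,-14.849) -> (24.462,-12.093) [heading=16, draw]
RT 180: heading 16 -> 196
LT 135: heading 196 -> 331
LT 135: heading 331 -> 106
Final: pos=(24.462,-12.093), heading=106, 3 segment(s) drawn

Start position: (0, 0)
Final position: (24.462, -12.093)
Distance = 27.288; >= 1e-6 -> NOT closed

Answer: no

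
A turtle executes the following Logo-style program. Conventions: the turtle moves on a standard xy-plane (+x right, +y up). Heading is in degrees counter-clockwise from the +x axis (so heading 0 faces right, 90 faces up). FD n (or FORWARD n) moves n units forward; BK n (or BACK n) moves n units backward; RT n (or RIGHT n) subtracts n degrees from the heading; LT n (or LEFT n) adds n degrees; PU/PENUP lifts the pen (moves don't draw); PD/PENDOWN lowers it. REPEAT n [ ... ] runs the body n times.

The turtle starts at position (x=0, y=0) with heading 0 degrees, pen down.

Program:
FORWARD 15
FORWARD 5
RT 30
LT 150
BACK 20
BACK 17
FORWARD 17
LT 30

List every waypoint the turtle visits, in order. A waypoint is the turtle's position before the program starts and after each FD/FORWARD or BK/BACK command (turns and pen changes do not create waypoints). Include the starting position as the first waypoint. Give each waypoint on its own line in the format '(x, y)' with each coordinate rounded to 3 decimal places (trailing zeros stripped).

Executing turtle program step by step:
Start: pos=(0,0), heading=0, pen down
FD 15: (0,0) -> (15,0) [heading=0, draw]
FD 5: (15,0) -> (20,0) [heading=0, draw]
RT 30: heading 0 -> 330
LT 150: heading 330 -> 120
BK 20: (20,0) -> (30,-17.321) [heading=120, draw]
BK 17: (30,-17.321) -> (38.5,-32.043) [heading=120, draw]
FD 17: (38.5,-32.043) -> (30,-17.321) [heading=120, draw]
LT 30: heading 120 -> 150
Final: pos=(30,-17.321), heading=150, 5 segment(s) drawn
Waypoints (6 total):
(0, 0)
(15, 0)
(20, 0)
(30, -17.321)
(38.5, -32.043)
(30, -17.321)

Answer: (0, 0)
(15, 0)
(20, 0)
(30, -17.321)
(38.5, -32.043)
(30, -17.321)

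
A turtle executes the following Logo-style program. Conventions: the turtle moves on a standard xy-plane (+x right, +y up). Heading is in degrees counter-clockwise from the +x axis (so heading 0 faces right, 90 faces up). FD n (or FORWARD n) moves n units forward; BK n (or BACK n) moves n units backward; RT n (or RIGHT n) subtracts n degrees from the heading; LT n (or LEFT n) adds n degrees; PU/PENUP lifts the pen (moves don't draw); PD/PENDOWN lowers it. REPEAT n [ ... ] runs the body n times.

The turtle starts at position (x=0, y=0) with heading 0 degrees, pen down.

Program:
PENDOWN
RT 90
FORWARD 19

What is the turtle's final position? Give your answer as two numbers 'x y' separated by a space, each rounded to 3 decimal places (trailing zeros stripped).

Executing turtle program step by step:
Start: pos=(0,0), heading=0, pen down
PD: pen down
RT 90: heading 0 -> 270
FD 19: (0,0) -> (0,-19) [heading=270, draw]
Final: pos=(0,-19), heading=270, 1 segment(s) drawn

Answer: 0 -19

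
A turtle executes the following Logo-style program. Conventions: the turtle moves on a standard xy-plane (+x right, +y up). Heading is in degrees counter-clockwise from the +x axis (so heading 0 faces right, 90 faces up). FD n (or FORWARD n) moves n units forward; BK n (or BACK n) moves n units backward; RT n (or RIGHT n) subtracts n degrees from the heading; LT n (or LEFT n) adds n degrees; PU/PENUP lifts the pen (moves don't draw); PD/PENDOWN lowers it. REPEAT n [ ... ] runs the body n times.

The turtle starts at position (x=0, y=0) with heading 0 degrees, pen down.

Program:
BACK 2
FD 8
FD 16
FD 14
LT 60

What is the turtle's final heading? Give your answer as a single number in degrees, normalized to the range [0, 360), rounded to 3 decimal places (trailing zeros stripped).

Executing turtle program step by step:
Start: pos=(0,0), heading=0, pen down
BK 2: (0,0) -> (-2,0) [heading=0, draw]
FD 8: (-2,0) -> (6,0) [heading=0, draw]
FD 16: (6,0) -> (22,0) [heading=0, draw]
FD 14: (22,0) -> (36,0) [heading=0, draw]
LT 60: heading 0 -> 60
Final: pos=(36,0), heading=60, 4 segment(s) drawn

Answer: 60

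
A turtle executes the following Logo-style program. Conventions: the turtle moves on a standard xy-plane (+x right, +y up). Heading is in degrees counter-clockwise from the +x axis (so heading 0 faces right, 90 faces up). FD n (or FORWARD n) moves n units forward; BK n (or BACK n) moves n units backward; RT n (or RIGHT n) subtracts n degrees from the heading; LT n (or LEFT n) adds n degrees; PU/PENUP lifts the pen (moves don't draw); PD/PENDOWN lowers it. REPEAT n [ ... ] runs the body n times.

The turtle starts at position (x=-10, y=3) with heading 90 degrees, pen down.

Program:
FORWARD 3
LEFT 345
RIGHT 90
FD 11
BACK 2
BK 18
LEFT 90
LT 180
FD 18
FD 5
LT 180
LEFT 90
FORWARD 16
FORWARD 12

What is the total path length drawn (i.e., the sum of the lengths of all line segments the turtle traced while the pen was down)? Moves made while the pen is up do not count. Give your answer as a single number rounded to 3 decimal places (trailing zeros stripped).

Answer: 85

Derivation:
Executing turtle program step by step:
Start: pos=(-10,3), heading=90, pen down
FD 3: (-10,3) -> (-10,6) [heading=90, draw]
LT 345: heading 90 -> 75
RT 90: heading 75 -> 345
FD 11: (-10,6) -> (0.625,3.153) [heading=345, draw]
BK 2: (0.625,3.153) -> (-1.307,3.671) [heading=345, draw]
BK 18: (-1.307,3.671) -> (-18.693,8.329) [heading=345, draw]
LT 90: heading 345 -> 75
LT 180: heading 75 -> 255
FD 18: (-18.693,8.329) -> (-23.352,-9.057) [heading=255, draw]
FD 5: (-23.352,-9.057) -> (-24.646,-13.887) [heading=255, draw]
LT 180: heading 255 -> 75
LT 90: heading 75 -> 165
FD 16: (-24.646,-13.887) -> (-40.101,-9.746) [heading=165, draw]
FD 12: (-40.101,-9.746) -> (-51.692,-6.64) [heading=165, draw]
Final: pos=(-51.692,-6.64), heading=165, 8 segment(s) drawn

Segment lengths:
  seg 1: (-10,3) -> (-10,6), length = 3
  seg 2: (-10,6) -> (0.625,3.153), length = 11
  seg 3: (0.625,3.153) -> (-1.307,3.671), length = 2
  seg 4: (-1.307,3.671) -> (-18.693,8.329), length = 18
  seg 5: (-18.693,8.329) -> (-23.352,-9.057), length = 18
  seg 6: (-23.352,-9.057) -> (-24.646,-13.887), length = 5
  seg 7: (-24.646,-13.887) -> (-40.101,-9.746), length = 16
  seg 8: (-40.101,-9.746) -> (-51.692,-6.64), length = 12
Total = 85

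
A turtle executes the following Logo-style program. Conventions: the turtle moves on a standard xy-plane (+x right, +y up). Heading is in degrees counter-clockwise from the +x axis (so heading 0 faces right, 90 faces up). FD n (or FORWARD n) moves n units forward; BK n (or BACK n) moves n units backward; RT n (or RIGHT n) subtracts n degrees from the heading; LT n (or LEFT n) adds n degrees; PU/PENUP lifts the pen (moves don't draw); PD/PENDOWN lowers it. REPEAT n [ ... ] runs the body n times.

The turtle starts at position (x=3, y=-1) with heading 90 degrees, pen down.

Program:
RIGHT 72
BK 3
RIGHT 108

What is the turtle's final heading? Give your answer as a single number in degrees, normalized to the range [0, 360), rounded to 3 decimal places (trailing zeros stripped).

Executing turtle program step by step:
Start: pos=(3,-1), heading=90, pen down
RT 72: heading 90 -> 18
BK 3: (3,-1) -> (0.147,-1.927) [heading=18, draw]
RT 108: heading 18 -> 270
Final: pos=(0.147,-1.927), heading=270, 1 segment(s) drawn

Answer: 270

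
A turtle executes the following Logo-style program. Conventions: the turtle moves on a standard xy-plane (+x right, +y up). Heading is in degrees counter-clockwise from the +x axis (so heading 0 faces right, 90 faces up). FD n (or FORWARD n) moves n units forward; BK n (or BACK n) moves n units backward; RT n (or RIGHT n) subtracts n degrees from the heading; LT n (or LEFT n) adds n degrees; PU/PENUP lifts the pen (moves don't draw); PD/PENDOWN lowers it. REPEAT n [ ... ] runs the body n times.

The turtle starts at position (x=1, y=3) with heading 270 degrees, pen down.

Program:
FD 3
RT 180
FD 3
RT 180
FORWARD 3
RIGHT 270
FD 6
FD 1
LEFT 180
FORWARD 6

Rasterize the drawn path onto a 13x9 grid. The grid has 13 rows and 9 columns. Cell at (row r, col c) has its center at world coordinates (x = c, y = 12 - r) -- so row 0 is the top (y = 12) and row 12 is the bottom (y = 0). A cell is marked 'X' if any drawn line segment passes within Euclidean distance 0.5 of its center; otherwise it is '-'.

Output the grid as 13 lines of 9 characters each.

Answer: ---------
---------
---------
---------
---------
---------
---------
---------
---------
-X-------
-X-------
-X-------
-XXXXXXXX

Derivation:
Segment 0: (1,3) -> (1,0)
Segment 1: (1,0) -> (1,3)
Segment 2: (1,3) -> (1,0)
Segment 3: (1,0) -> (7,0)
Segment 4: (7,0) -> (8,0)
Segment 5: (8,0) -> (2,0)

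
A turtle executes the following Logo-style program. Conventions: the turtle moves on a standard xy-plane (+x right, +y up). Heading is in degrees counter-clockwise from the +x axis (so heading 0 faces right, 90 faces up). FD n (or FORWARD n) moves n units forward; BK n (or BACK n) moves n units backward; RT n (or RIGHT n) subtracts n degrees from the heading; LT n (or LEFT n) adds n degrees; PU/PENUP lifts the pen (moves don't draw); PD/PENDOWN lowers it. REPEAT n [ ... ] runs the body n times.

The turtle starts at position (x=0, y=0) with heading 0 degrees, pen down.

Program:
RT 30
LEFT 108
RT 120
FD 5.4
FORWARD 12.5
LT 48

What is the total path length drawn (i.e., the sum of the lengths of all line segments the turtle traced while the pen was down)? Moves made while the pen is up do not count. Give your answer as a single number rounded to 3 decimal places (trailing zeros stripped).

Answer: 17.9

Derivation:
Executing turtle program step by step:
Start: pos=(0,0), heading=0, pen down
RT 30: heading 0 -> 330
LT 108: heading 330 -> 78
RT 120: heading 78 -> 318
FD 5.4: (0,0) -> (4.013,-3.613) [heading=318, draw]
FD 12.5: (4.013,-3.613) -> (13.302,-11.977) [heading=318, draw]
LT 48: heading 318 -> 6
Final: pos=(13.302,-11.977), heading=6, 2 segment(s) drawn

Segment lengths:
  seg 1: (0,0) -> (4.013,-3.613), length = 5.4
  seg 2: (4.013,-3.613) -> (13.302,-11.977), length = 12.5
Total = 17.9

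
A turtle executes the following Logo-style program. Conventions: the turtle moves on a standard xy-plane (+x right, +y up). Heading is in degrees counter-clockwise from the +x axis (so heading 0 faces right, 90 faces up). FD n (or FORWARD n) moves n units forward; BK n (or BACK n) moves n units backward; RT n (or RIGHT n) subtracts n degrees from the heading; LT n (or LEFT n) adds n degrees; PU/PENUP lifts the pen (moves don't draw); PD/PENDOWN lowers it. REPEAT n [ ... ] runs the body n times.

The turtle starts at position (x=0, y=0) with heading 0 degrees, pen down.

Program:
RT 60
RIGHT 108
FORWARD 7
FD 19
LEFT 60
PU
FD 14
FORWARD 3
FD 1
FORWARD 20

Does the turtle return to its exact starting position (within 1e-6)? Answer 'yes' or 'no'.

Executing turtle program step by step:
Start: pos=(0,0), heading=0, pen down
RT 60: heading 0 -> 300
RT 108: heading 300 -> 192
FD 7: (0,0) -> (-6.847,-1.455) [heading=192, draw]
FD 19: (-6.847,-1.455) -> (-25.432,-5.406) [heading=192, draw]
LT 60: heading 192 -> 252
PU: pen up
FD 14: (-25.432,-5.406) -> (-29.758,-18.72) [heading=252, move]
FD 3: (-29.758,-18.72) -> (-30.685,-21.574) [heading=252, move]
FD 1: (-30.685,-21.574) -> (-30.994,-22.525) [heading=252, move]
FD 20: (-30.994,-22.525) -> (-37.174,-41.546) [heading=252, move]
Final: pos=(-37.174,-41.546), heading=252, 2 segment(s) drawn

Start position: (0, 0)
Final position: (-37.174, -41.546)
Distance = 55.749; >= 1e-6 -> NOT closed

Answer: no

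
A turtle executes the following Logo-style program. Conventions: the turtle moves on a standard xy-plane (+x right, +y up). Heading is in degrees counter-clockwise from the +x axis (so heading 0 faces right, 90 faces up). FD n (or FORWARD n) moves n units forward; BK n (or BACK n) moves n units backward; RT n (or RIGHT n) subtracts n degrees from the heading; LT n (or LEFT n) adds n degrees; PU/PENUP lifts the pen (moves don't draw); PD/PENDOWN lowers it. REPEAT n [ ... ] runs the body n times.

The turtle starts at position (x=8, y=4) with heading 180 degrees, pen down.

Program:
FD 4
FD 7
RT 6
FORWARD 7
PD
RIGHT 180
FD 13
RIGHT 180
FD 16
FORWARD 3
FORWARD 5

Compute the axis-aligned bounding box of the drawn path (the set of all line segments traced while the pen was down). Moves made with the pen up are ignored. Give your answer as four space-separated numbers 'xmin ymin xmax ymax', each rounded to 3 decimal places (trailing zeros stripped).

Executing turtle program step by step:
Start: pos=(8,4), heading=180, pen down
FD 4: (8,4) -> (4,4) [heading=180, draw]
FD 7: (4,4) -> (-3,4) [heading=180, draw]
RT 6: heading 180 -> 174
FD 7: (-3,4) -> (-9.962,4.732) [heading=174, draw]
PD: pen down
RT 180: heading 174 -> 354
FD 13: (-9.962,4.732) -> (2.967,3.373) [heading=354, draw]
RT 180: heading 354 -> 174
FD 16: (2.967,3.373) -> (-12.945,5.045) [heading=174, draw]
FD 3: (-12.945,5.045) -> (-15.929,5.359) [heading=174, draw]
FD 5: (-15.929,5.359) -> (-20.901,5.882) [heading=174, draw]
Final: pos=(-20.901,5.882), heading=174, 7 segment(s) drawn

Segment endpoints: x in {-20.901, -15.929, -12.945, -9.962, -3, 2.967, 4, 8}, y in {3.373, 4, 4, 4, 4.732, 5.045, 5.359, 5.882}
xmin=-20.901, ymin=3.373, xmax=8, ymax=5.882

Answer: -20.901 3.373 8 5.882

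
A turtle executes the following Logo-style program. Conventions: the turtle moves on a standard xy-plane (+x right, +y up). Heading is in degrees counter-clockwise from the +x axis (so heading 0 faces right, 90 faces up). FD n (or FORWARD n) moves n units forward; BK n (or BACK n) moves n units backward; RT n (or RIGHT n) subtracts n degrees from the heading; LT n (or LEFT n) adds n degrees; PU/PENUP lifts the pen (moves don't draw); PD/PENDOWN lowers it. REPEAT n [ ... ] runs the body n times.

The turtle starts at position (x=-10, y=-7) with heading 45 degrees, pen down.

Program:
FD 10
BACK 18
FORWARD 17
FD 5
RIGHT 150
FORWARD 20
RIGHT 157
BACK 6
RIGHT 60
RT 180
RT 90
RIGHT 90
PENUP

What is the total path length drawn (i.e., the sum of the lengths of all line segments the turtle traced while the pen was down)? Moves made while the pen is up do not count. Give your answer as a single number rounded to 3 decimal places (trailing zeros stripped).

Executing turtle program step by step:
Start: pos=(-10,-7), heading=45, pen down
FD 10: (-10,-7) -> (-2.929,0.071) [heading=45, draw]
BK 18: (-2.929,0.071) -> (-15.657,-12.657) [heading=45, draw]
FD 17: (-15.657,-12.657) -> (-3.636,-0.636) [heading=45, draw]
FD 5: (-3.636,-0.636) -> (-0.101,2.899) [heading=45, draw]
RT 150: heading 45 -> 255
FD 20: (-0.101,2.899) -> (-5.277,-16.419) [heading=255, draw]
RT 157: heading 255 -> 98
BK 6: (-5.277,-16.419) -> (-4.442,-22.361) [heading=98, draw]
RT 60: heading 98 -> 38
RT 180: heading 38 -> 218
RT 90: heading 218 -> 128
RT 90: heading 128 -> 38
PU: pen up
Final: pos=(-4.442,-22.361), heading=38, 6 segment(s) drawn

Segment lengths:
  seg 1: (-10,-7) -> (-2.929,0.071), length = 10
  seg 2: (-2.929,0.071) -> (-15.657,-12.657), length = 18
  seg 3: (-15.657,-12.657) -> (-3.636,-0.636), length = 17
  seg 4: (-3.636,-0.636) -> (-0.101,2.899), length = 5
  seg 5: (-0.101,2.899) -> (-5.277,-16.419), length = 20
  seg 6: (-5.277,-16.419) -> (-4.442,-22.361), length = 6
Total = 76

Answer: 76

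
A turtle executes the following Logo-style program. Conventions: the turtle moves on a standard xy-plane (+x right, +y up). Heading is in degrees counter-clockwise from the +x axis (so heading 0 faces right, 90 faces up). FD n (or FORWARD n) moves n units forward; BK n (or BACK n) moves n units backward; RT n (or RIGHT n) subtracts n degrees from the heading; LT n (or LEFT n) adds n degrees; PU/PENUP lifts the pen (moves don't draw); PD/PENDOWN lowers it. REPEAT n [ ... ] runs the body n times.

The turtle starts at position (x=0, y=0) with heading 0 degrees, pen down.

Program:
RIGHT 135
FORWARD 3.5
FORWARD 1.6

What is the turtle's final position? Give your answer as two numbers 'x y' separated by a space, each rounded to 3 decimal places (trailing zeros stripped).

Answer: -3.606 -3.606

Derivation:
Executing turtle program step by step:
Start: pos=(0,0), heading=0, pen down
RT 135: heading 0 -> 225
FD 3.5: (0,0) -> (-2.475,-2.475) [heading=225, draw]
FD 1.6: (-2.475,-2.475) -> (-3.606,-3.606) [heading=225, draw]
Final: pos=(-3.606,-3.606), heading=225, 2 segment(s) drawn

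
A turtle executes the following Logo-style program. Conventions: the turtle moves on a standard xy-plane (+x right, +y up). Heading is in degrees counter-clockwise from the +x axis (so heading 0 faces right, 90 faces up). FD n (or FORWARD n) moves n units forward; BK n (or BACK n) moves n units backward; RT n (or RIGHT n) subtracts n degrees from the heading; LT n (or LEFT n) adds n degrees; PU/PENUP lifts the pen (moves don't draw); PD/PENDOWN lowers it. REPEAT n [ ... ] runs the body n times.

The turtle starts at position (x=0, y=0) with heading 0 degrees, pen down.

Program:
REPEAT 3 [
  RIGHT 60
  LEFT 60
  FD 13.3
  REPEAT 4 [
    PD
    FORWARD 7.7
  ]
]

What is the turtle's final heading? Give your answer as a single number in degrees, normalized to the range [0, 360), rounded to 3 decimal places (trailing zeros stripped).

Executing turtle program step by step:
Start: pos=(0,0), heading=0, pen down
REPEAT 3 [
  -- iteration 1/3 --
  RT 60: heading 0 -> 300
  LT 60: heading 300 -> 0
  FD 13.3: (0,0) -> (13.3,0) [heading=0, draw]
  REPEAT 4 [
    -- iteration 1/4 --
    PD: pen down
    FD 7.7: (13.3,0) -> (21,0) [heading=0, draw]
    -- iteration 2/4 --
    PD: pen down
    FD 7.7: (21,0) -> (28.7,0) [heading=0, draw]
    -- iteration 3/4 --
    PD: pen down
    FD 7.7: (28.7,0) -> (36.4,0) [heading=0, draw]
    -- iteration 4/4 --
    PD: pen down
    FD 7.7: (36.4,0) -> (44.1,0) [heading=0, draw]
  ]
  -- iteration 2/3 --
  RT 60: heading 0 -> 300
  LT 60: heading 300 -> 0
  FD 13.3: (44.1,0) -> (57.4,0) [heading=0, draw]
  REPEAT 4 [
    -- iteration 1/4 --
    PD: pen down
    FD 7.7: (57.4,0) -> (65.1,0) [heading=0, draw]
    -- iteration 2/4 --
    PD: pen down
    FD 7.7: (65.1,0) -> (72.8,0) [heading=0, draw]
    -- iteration 3/4 --
    PD: pen down
    FD 7.7: (72.8,0) -> (80.5,0) [heading=0, draw]
    -- iteration 4/4 --
    PD: pen down
    FD 7.7: (80.5,0) -> (88.2,0) [heading=0, draw]
  ]
  -- iteration 3/3 --
  RT 60: heading 0 -> 300
  LT 60: heading 300 -> 0
  FD 13.3: (88.2,0) -> (101.5,0) [heading=0, draw]
  REPEAT 4 [
    -- iteration 1/4 --
    PD: pen down
    FD 7.7: (101.5,0) -> (109.2,0) [heading=0, draw]
    -- iteration 2/4 --
    PD: pen down
    FD 7.7: (109.2,0) -> (116.9,0) [heading=0, draw]
    -- iteration 3/4 --
    PD: pen down
    FD 7.7: (116.9,0) -> (124.6,0) [heading=0, draw]
    -- iteration 4/4 --
    PD: pen down
    FD 7.7: (124.6,0) -> (132.3,0) [heading=0, draw]
  ]
]
Final: pos=(132.3,0), heading=0, 15 segment(s) drawn

Answer: 0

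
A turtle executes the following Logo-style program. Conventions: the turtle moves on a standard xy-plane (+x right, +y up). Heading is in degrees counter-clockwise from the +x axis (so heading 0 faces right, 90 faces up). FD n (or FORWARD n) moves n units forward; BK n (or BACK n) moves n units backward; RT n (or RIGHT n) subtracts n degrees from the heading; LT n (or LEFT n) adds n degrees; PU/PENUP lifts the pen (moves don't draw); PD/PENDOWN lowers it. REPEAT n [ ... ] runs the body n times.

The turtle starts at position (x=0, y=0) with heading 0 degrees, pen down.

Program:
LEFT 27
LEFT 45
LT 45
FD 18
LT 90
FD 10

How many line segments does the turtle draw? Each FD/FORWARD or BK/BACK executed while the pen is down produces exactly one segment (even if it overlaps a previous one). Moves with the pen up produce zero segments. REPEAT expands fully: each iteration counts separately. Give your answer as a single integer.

Executing turtle program step by step:
Start: pos=(0,0), heading=0, pen down
LT 27: heading 0 -> 27
LT 45: heading 27 -> 72
LT 45: heading 72 -> 117
FD 18: (0,0) -> (-8.172,16.038) [heading=117, draw]
LT 90: heading 117 -> 207
FD 10: (-8.172,16.038) -> (-17.082,11.498) [heading=207, draw]
Final: pos=(-17.082,11.498), heading=207, 2 segment(s) drawn
Segments drawn: 2

Answer: 2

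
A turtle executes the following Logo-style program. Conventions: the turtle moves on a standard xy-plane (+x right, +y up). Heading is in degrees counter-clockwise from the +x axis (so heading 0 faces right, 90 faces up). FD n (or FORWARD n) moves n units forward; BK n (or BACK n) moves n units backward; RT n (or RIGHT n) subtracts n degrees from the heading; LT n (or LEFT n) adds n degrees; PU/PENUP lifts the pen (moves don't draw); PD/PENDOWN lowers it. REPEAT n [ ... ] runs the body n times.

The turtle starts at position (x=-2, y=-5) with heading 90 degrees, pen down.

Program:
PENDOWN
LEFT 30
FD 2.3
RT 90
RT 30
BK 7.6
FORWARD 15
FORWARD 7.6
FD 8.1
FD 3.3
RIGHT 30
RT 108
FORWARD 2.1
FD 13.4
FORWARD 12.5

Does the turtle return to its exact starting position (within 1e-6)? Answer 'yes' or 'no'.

Answer: no

Derivation:
Executing turtle program step by step:
Start: pos=(-2,-5), heading=90, pen down
PD: pen down
LT 30: heading 90 -> 120
FD 2.3: (-2,-5) -> (-3.15,-3.008) [heading=120, draw]
RT 90: heading 120 -> 30
RT 30: heading 30 -> 0
BK 7.6: (-3.15,-3.008) -> (-10.75,-3.008) [heading=0, draw]
FD 15: (-10.75,-3.008) -> (4.25,-3.008) [heading=0, draw]
FD 7.6: (4.25,-3.008) -> (11.85,-3.008) [heading=0, draw]
FD 8.1: (11.85,-3.008) -> (19.95,-3.008) [heading=0, draw]
FD 3.3: (19.95,-3.008) -> (23.25,-3.008) [heading=0, draw]
RT 30: heading 0 -> 330
RT 108: heading 330 -> 222
FD 2.1: (23.25,-3.008) -> (21.689,-4.413) [heading=222, draw]
FD 13.4: (21.689,-4.413) -> (11.731,-13.38) [heading=222, draw]
FD 12.5: (11.731,-13.38) -> (2.442,-21.744) [heading=222, draw]
Final: pos=(2.442,-21.744), heading=222, 9 segment(s) drawn

Start position: (-2, -5)
Final position: (2.442, -21.744)
Distance = 17.323; >= 1e-6 -> NOT closed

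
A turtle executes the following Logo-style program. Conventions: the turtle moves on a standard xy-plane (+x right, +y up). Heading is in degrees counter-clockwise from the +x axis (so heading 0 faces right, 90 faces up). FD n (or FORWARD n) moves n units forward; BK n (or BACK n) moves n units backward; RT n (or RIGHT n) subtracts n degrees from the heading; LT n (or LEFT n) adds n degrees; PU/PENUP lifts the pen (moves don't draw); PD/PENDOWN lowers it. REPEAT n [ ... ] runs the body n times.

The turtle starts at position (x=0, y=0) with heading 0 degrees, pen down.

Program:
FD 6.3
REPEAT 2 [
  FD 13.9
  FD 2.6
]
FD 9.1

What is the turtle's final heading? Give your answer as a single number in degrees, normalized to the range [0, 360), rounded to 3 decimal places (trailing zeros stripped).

Executing turtle program step by step:
Start: pos=(0,0), heading=0, pen down
FD 6.3: (0,0) -> (6.3,0) [heading=0, draw]
REPEAT 2 [
  -- iteration 1/2 --
  FD 13.9: (6.3,0) -> (20.2,0) [heading=0, draw]
  FD 2.6: (20.2,0) -> (22.8,0) [heading=0, draw]
  -- iteration 2/2 --
  FD 13.9: (22.8,0) -> (36.7,0) [heading=0, draw]
  FD 2.6: (36.7,0) -> (39.3,0) [heading=0, draw]
]
FD 9.1: (39.3,0) -> (48.4,0) [heading=0, draw]
Final: pos=(48.4,0), heading=0, 6 segment(s) drawn

Answer: 0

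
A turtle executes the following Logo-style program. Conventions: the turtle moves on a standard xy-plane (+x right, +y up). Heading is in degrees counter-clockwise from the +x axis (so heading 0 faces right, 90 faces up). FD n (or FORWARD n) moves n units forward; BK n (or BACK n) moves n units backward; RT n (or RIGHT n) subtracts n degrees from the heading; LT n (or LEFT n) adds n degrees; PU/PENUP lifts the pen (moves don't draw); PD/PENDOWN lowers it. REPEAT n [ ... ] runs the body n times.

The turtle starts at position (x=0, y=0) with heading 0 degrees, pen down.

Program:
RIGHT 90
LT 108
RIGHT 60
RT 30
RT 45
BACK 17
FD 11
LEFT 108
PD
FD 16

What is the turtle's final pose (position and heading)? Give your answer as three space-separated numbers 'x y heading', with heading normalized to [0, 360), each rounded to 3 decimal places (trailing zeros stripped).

Executing turtle program step by step:
Start: pos=(0,0), heading=0, pen down
RT 90: heading 0 -> 270
LT 108: heading 270 -> 18
RT 60: heading 18 -> 318
RT 30: heading 318 -> 288
RT 45: heading 288 -> 243
BK 17: (0,0) -> (7.718,15.147) [heading=243, draw]
FD 11: (7.718,15.147) -> (2.724,5.346) [heading=243, draw]
LT 108: heading 243 -> 351
PD: pen down
FD 16: (2.724,5.346) -> (18.527,2.843) [heading=351, draw]
Final: pos=(18.527,2.843), heading=351, 3 segment(s) drawn

Answer: 18.527 2.843 351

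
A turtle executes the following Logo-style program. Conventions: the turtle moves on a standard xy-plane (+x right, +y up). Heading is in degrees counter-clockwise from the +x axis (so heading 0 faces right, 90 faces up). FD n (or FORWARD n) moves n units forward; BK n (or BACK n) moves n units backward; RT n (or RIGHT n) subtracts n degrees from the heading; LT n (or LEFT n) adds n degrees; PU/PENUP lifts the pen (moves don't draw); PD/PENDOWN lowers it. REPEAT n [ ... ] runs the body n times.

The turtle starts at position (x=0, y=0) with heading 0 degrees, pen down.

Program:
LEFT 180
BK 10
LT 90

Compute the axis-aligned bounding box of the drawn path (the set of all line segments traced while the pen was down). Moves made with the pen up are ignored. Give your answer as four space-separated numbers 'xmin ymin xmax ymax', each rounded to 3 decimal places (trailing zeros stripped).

Answer: 0 0 10 0

Derivation:
Executing turtle program step by step:
Start: pos=(0,0), heading=0, pen down
LT 180: heading 0 -> 180
BK 10: (0,0) -> (10,0) [heading=180, draw]
LT 90: heading 180 -> 270
Final: pos=(10,0), heading=270, 1 segment(s) drawn

Segment endpoints: x in {0, 10}, y in {0, 0}
xmin=0, ymin=0, xmax=10, ymax=0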